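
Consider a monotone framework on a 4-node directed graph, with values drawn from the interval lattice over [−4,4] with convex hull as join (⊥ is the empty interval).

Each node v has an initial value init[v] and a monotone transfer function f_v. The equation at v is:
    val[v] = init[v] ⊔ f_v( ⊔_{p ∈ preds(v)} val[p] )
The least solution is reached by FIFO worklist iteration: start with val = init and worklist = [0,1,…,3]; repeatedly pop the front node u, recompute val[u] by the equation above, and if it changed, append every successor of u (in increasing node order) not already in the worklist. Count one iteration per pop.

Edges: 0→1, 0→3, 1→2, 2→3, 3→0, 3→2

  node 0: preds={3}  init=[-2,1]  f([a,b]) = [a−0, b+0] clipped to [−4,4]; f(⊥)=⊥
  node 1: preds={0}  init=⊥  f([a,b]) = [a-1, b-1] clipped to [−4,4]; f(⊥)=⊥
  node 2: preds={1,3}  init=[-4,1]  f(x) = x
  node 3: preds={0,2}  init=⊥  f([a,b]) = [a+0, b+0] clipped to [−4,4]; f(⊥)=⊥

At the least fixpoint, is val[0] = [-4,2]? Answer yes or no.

Iteration log — 9 steps:
  step 1. node 0  ⊔preds=⊥  new=[-2,1]  stable
  step 2. node 1  ⊔preds=[-2,1]  new=[-3,0]  old=⊥  +wl: 
  step 3. node 2  ⊔preds=[-3,0]  new=[-4,1]  stable
  step 4. node 3  ⊔preds=[-4,1]  new=[-4,1]  old=⊥  +wl: 0,2
  step 5. node 0  ⊔preds=[-4,1]  new=[-4,1]  old=[-2,1]  +wl: 1,3
  step 6. node 2  ⊔preds=[-4,1]  new=[-4,1]  stable
  step 7. node 1  ⊔preds=[-4,1]  new=[-4,0]  old=[-3,0]  +wl: 2
  step 8. node 3  ⊔preds=[-4,1]  new=[-4,1]  stable
  step 9. node 2  ⊔preds=[-4,1]  new=[-4,1]  stable

Least fixpoint reached:
  node 0: [-4,1]
  node 1: [-4,0]
  node 2: [-4,1]
  node 3: [-4,1]

no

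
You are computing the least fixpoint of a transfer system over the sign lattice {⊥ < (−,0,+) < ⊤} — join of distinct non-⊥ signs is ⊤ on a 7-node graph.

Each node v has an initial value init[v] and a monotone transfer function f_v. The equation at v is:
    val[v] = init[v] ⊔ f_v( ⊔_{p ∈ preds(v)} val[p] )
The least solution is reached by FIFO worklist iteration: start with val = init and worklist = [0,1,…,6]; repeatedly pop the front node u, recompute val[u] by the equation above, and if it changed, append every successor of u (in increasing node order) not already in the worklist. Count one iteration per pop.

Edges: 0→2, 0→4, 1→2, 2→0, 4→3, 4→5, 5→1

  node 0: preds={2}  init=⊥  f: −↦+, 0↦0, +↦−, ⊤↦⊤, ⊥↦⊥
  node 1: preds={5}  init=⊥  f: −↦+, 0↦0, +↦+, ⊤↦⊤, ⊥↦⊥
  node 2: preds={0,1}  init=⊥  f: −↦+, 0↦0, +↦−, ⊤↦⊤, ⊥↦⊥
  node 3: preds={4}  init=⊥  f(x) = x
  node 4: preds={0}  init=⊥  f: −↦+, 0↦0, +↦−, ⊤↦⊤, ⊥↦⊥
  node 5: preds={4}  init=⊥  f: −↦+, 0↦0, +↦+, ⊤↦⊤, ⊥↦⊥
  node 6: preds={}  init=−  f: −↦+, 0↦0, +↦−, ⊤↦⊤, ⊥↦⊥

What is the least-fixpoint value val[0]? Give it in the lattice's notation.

Trace (7 dequeues):
  [1] u=0 | in ⊥ | out ⊥ | ==
  [2] u=1 | in ⊥ | out ⊥ | ==
  [3] u=2 | in ⊥ | out ⊥ | ==
  [4] u=3 | in ⊥ | out ⊥ | ==
  [5] u=4 | in ⊥ | out ⊥ | ==
  [6] u=5 | in ⊥ | out ⊥ | ==
  [7] u=6 | in ⊥ | out − | ==

Converged values:
  [0] ⊥
  [1] ⊥
  [2] ⊥
  [3] ⊥
  [4] ⊥
  [5] ⊥
  [6] −

⊥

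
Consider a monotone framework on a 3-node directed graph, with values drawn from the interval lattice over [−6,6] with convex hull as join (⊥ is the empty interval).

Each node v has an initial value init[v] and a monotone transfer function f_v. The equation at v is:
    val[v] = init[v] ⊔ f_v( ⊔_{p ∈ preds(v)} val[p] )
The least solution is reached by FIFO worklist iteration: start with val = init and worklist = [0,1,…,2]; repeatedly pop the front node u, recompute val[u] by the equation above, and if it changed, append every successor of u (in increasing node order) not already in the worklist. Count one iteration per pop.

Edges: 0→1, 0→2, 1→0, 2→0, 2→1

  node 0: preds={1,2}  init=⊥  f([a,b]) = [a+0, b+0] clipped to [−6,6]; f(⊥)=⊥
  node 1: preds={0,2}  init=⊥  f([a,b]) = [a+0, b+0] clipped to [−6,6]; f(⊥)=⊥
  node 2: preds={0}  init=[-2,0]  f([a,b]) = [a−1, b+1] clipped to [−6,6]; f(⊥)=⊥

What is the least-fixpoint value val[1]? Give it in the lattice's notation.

[-6,6]

Trace (22 dequeues):
  [1] u=0 | in [-2,0] | out [-2,0] | prev ⊥ | push {}
  [2] u=1 | in [-2,0] | out [-2,0] | prev ⊥ | push {0}
  [3] u=2 | in [-2,0] | out [-3,1] | prev [-2,0] | push {1}
  [4] u=0 | in [-3,1] | out [-3,1] | prev [-2,0] | push {2}
  [5] u=1 | in [-3,1] | out [-3,1] | prev [-2,0] | push {0}
  [6] u=2 | in [-3,1] | out [-4,2] | prev [-3,1] | push {1}
  [7] u=0 | in [-4,2] | out [-4,2] | prev [-3,1] | push {2}
  [8] u=1 | in [-4,2] | out [-4,2] | prev [-3,1] | push {0}
  [9] u=2 | in [-4,2] | out [-5,3] | prev [-4,2] | push {1}
  [10] u=0 | in [-5,3] | out [-5,3] | prev [-4,2] | push {2}
  [11] u=1 | in [-5,3] | out [-5,3] | prev [-4,2] | push {0}
  [12] u=2 | in [-5,3] | out [-6,4] | prev [-5,3] | push {1}
  [13] u=0 | in [-6,4] | out [-6,4] | prev [-5,3] | push {2}
  [14] u=1 | in [-6,4] | out [-6,4] | prev [-5,3] | push {0}
  [15] u=2 | in [-6,4] | out [-6,5] | prev [-6,4] | push {1}
  [16] u=0 | in [-6,5] | out [-6,5] | prev [-6,4] | push {2}
  [17] u=1 | in [-6,5] | out [-6,5] | prev [-6,4] | push {0}
  [18] u=2 | in [-6,5] | out [-6,6] | prev [-6,5] | push {1}
  [19] u=0 | in [-6,6] | out [-6,6] | prev [-6,5] | push {2}
  [20] u=1 | in [-6,6] | out [-6,6] | prev [-6,5] | push {0}
  [21] u=2 | in [-6,6] | out [-6,6] | ==
  [22] u=0 | in [-6,6] | out [-6,6] | ==

Converged values:
  [0] [-6,6]
  [1] [-6,6]
  [2] [-6,6]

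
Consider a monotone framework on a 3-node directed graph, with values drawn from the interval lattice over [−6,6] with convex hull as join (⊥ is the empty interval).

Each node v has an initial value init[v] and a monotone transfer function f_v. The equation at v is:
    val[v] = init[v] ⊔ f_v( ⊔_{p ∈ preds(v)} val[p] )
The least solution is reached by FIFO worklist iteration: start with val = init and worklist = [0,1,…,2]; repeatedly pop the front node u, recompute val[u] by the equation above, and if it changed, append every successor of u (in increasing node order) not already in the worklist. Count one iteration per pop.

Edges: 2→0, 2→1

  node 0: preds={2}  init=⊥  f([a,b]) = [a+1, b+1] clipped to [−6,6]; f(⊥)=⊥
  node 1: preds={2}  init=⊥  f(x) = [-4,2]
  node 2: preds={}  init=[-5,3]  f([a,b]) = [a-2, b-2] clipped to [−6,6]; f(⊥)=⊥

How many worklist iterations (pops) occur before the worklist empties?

3

Iteration log — 3 steps:
  step 1. node 0  ⊔preds=[-5,3]  new=[-4,4]  old=⊥  +wl: 
  step 2. node 1  ⊔preds=[-5,3]  new=[-4,2]  old=⊥  +wl: 
  step 3. node 2  ⊔preds=⊥  new=[-5,3]  stable

Least fixpoint reached:
  node 0: [-4,4]
  node 1: [-4,2]
  node 2: [-5,3]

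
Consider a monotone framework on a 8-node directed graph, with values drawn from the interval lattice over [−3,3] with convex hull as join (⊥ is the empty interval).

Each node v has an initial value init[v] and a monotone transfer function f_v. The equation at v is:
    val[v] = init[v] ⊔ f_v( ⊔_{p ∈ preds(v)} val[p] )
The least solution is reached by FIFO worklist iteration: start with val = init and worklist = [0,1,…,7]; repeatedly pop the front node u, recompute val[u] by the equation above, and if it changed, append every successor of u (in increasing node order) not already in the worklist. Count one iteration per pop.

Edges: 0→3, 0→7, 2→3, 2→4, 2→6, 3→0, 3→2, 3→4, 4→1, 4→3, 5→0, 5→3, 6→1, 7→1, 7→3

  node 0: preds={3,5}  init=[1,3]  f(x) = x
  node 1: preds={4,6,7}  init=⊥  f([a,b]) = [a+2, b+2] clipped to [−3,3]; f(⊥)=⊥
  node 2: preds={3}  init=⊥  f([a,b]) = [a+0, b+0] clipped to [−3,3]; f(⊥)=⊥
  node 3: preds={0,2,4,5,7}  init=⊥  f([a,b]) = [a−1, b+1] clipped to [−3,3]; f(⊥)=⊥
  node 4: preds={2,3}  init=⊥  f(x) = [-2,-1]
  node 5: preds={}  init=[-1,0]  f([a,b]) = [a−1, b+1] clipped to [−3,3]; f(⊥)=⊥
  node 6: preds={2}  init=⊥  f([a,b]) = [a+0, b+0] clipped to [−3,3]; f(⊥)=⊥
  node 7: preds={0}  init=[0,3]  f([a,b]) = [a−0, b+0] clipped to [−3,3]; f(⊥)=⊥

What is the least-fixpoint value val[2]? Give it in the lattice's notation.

Worklist (24 pops):
  #1 pop 0: in=[-1,0] → [-1,3] (was [1,3]); enqueue []
  #2 pop 1: in=[0,3] → [2,3] (was ⊥); enqueue []
  #3 pop 2: in=⊥ → ⊥ (no change)
  #4 pop 3: in=[-1,3] → [-2,3] (was ⊥); enqueue [0,2]
  #5 pop 4: in=[-2,3] → [-2,-1] (was ⊥); enqueue [1,3]
  #6 pop 5: in=⊥ → [-1,0] (no change)
  #7 pop 6: in=⊥ → ⊥ (no change)
  #8 pop 7: in=[-1,3] → [-1,3] (was [0,3]); enqueue []
  #9 pop 0: in=[-2,3] → [-2,3] (was [-1,3]); enqueue [7]
  #10 pop 2: in=[-2,3] → [-2,3] (was ⊥); enqueue [4,6]
  #11 pop 1: in=[-2,3] → [0,3] (was [2,3]); enqueue []
  #12 pop 3: in=[-2,3] → [-3,3] (was [-2,3]); enqueue [0,2]
  #13 pop 7: in=[-2,3] → [-2,3] (was [-1,3]); enqueue [1,3]
  #14 pop 4: in=[-3,3] → [-2,-1] (no change)
  #15 pop 6: in=[-2,3] → [-2,3] (was ⊥); enqueue []
  #16 pop 0: in=[-3,3] → [-3,3] (was [-2,3]); enqueue [7]
  #17 pop 2: in=[-3,3] → [-3,3] (was [-2,3]); enqueue [4,6]
  #18 pop 1: in=[-2,3] → [0,3] (no change)
  #19 pop 3: in=[-3,3] → [-3,3] (no change)
  #20 pop 7: in=[-3,3] → [-3,3] (was [-2,3]); enqueue [1,3]
  #21 pop 4: in=[-3,3] → [-2,-1] (no change)
  #22 pop 6: in=[-3,3] → [-3,3] (was [-2,3]); enqueue []
  #23 pop 1: in=[-3,3] → [-1,3] (was [0,3]); enqueue []
  #24 pop 3: in=[-3,3] → [-3,3] (no change)

Fixpoint:
  val[0] = [-3,3]
  val[1] = [-1,3]
  val[2] = [-3,3]
  val[3] = [-3,3]
  val[4] = [-2,-1]
  val[5] = [-1,0]
  val[6] = [-3,3]
  val[7] = [-3,3]

[-3,3]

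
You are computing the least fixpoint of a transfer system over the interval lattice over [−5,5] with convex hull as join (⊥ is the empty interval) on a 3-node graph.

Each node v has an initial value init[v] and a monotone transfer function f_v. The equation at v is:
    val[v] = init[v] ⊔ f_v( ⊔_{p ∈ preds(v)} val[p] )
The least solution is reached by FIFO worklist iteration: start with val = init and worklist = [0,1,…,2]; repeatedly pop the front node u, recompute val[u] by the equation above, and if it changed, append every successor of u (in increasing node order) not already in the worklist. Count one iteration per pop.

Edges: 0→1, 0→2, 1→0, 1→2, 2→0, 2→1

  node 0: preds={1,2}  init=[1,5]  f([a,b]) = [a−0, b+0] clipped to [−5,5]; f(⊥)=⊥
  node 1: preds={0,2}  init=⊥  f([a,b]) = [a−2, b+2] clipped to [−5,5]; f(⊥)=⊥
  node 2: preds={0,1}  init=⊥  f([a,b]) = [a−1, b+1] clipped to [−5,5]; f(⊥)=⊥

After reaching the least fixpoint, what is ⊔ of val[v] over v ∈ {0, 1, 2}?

[-5,5]

Trace (10 dequeues):
  [1] u=0 | in ⊥ | out [1,5] | ==
  [2] u=1 | in [1,5] | out [-1,5] | prev ⊥ | push {0}
  [3] u=2 | in [-1,5] | out [-2,5] | prev ⊥ | push {1}
  [4] u=0 | in [-2,5] | out [-2,5] | prev [1,5] | push {2}
  [5] u=1 | in [-2,5] | out [-4,5] | prev [-1,5] | push {0}
  [6] u=2 | in [-4,5] | out [-5,5] | prev [-2,5] | push {1}
  [7] u=0 | in [-5,5] | out [-5,5] | prev [-2,5] | push {2}
  [8] u=1 | in [-5,5] | out [-5,5] | prev [-4,5] | push {0}
  [9] u=2 | in [-5,5] | out [-5,5] | ==
  [10] u=0 | in [-5,5] | out [-5,5] | ==

Converged values:
  [0] [-5,5]
  [1] [-5,5]
  [2] [-5,5]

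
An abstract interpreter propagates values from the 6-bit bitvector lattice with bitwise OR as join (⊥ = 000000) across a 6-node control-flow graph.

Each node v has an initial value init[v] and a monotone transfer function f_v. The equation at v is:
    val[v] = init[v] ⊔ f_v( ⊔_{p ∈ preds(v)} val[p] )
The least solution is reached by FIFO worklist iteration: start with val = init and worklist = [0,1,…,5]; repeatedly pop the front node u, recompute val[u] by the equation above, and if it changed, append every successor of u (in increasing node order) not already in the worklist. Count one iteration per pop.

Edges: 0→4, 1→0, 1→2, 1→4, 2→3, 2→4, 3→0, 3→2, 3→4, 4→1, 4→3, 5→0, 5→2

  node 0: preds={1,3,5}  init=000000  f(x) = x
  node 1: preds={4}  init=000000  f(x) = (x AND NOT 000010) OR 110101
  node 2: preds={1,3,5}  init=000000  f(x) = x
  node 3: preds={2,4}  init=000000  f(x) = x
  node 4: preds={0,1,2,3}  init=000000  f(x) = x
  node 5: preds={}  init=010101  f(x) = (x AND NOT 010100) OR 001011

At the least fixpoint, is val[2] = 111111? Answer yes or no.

Trace (18 dequeues):
  [1] u=0 | in 010101 | out 010101 | prev 000000 | push {}
  [2] u=1 | in 000000 | out 110101 | prev 000000 | push {0}
  [3] u=2 | in 110101 | out 110101 | prev 000000 | push {}
  [4] u=3 | in 110101 | out 110101 | prev 000000 | push {2}
  [5] u=4 | in 110101 | out 110101 | prev 000000 | push {1,3}
  [6] u=5 | in 000000 | out 011111 | prev 010101 | push {}
  [7] u=0 | in 111111 | out 111111 | prev 010101 | push {4}
  [8] u=2 | in 111111 | out 111111 | prev 110101 | push {}
  [9] u=1 | in 110101 | out 110101 | ==
  [10] u=3 | in 111111 | out 111111 | prev 110101 | push {0,2}
  [11] u=4 | in 111111 | out 111111 | prev 110101 | push {1,3}
  [12] u=0 | in 111111 | out 111111 | ==
  [13] u=2 | in 111111 | out 111111 | ==
  [14] u=1 | in 111111 | out 111101 | prev 110101 | push {0,2,4}
  [15] u=3 | in 111111 | out 111111 | ==
  [16] u=0 | in 111111 | out 111111 | ==
  [17] u=2 | in 111111 | out 111111 | ==
  [18] u=4 | in 111111 | out 111111 | ==

Converged values:
  [0] 111111
  [1] 111101
  [2] 111111
  [3] 111111
  [4] 111111
  [5] 011111

yes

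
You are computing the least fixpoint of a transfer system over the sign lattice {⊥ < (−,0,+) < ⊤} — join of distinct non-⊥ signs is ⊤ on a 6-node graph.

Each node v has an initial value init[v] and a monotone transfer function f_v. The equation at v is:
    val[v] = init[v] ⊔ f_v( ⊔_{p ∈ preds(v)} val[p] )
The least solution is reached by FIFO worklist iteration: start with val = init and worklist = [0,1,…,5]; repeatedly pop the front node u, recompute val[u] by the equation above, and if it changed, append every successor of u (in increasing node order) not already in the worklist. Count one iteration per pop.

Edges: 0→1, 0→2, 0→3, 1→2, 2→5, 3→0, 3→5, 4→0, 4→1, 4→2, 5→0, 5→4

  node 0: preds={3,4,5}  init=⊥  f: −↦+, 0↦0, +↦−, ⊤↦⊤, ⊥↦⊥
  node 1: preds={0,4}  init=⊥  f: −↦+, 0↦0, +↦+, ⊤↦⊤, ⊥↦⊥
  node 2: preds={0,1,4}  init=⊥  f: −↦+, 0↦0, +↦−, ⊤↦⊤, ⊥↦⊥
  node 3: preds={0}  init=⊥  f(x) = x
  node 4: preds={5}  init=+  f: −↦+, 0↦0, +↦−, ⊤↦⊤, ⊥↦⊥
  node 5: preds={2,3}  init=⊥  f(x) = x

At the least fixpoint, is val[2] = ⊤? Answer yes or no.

Worklist (13 pops):
  #1 pop 0: in=+ → − (was ⊥); enqueue []
  #2 pop 1: in=⊤ → ⊤ (was ⊥); enqueue []
  #3 pop 2: in=⊤ → ⊤ (was ⊥); enqueue []
  #4 pop 3: in=− → − (was ⊥); enqueue [0]
  #5 pop 4: in=⊥ → + (no change)
  #6 pop 5: in=⊤ → ⊤ (was ⊥); enqueue [4]
  #7 pop 0: in=⊤ → ⊤ (was −); enqueue [1,2,3]
  #8 pop 4: in=⊤ → ⊤ (was +); enqueue [0]
  #9 pop 1: in=⊤ → ⊤ (no change)
  #10 pop 2: in=⊤ → ⊤ (no change)
  #11 pop 3: in=⊤ → ⊤ (was −); enqueue [5]
  #12 pop 0: in=⊤ → ⊤ (no change)
  #13 pop 5: in=⊤ → ⊤ (no change)

Fixpoint:
  val[0] = ⊤
  val[1] = ⊤
  val[2] = ⊤
  val[3] = ⊤
  val[4] = ⊤
  val[5] = ⊤

yes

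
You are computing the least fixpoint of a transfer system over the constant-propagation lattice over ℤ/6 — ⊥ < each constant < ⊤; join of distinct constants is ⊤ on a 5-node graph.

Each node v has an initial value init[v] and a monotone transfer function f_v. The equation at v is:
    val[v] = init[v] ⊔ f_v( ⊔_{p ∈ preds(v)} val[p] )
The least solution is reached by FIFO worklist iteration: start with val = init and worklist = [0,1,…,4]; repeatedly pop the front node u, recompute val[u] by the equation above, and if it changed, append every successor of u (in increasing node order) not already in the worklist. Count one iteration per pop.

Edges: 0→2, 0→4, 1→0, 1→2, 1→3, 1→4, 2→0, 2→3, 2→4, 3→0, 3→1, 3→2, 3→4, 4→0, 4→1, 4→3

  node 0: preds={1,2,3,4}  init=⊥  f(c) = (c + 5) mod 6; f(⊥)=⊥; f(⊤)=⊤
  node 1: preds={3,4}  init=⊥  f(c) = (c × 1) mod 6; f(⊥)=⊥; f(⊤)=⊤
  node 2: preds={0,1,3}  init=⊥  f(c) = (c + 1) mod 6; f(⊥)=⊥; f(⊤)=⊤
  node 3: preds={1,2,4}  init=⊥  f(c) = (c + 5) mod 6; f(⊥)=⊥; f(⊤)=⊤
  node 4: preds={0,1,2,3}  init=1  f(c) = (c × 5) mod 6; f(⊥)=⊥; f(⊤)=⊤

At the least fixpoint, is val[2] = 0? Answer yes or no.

no

Trace (11 dequeues):
  [1] u=0 | in 1 | out 0 | prev ⊥ | push {}
  [2] u=1 | in 1 | out 1 | prev ⊥ | push {0}
  [3] u=2 | in ⊤ | out ⊤ | prev ⊥ | push {}
  [4] u=3 | in ⊤ | out ⊤ | prev ⊥ | push {1,2}
  [5] u=4 | in ⊤ | out ⊤ | prev 1 | push {3}
  [6] u=0 | in ⊤ | out ⊤ | prev 0 | push {4}
  [7] u=1 | in ⊤ | out ⊤ | prev 1 | push {0}
  [8] u=2 | in ⊤ | out ⊤ | ==
  [9] u=3 | in ⊤ | out ⊤ | ==
  [10] u=4 | in ⊤ | out ⊤ | ==
  [11] u=0 | in ⊤ | out ⊤ | ==

Converged values:
  [0] ⊤
  [1] ⊤
  [2] ⊤
  [3] ⊤
  [4] ⊤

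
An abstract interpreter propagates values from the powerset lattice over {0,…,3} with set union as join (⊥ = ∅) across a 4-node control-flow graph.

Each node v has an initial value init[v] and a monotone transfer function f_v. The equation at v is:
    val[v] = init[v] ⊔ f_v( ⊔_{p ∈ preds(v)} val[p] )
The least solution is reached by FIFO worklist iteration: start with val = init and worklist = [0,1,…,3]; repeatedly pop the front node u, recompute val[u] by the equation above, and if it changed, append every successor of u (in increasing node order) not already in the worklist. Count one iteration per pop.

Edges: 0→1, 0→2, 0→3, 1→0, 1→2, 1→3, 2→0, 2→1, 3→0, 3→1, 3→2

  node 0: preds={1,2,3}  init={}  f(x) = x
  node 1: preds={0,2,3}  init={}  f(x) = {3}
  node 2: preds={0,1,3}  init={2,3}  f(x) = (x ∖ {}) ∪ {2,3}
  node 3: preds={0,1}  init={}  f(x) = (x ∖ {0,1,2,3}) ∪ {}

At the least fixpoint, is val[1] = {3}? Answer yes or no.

Trace (5 dequeues):
  [1] u=0 | in {2,3} | out {2,3} | prev {} | push {}
  [2] u=1 | in {2,3} | out {3} | prev {} | push {0}
  [3] u=2 | in {2,3} | out {2,3} | ==
  [4] u=3 | in {2,3} | out {} | ==
  [5] u=0 | in {2,3} | out {2,3} | ==

Converged values:
  [0] {2,3}
  [1] {3}
  [2] {2,3}
  [3] {}

yes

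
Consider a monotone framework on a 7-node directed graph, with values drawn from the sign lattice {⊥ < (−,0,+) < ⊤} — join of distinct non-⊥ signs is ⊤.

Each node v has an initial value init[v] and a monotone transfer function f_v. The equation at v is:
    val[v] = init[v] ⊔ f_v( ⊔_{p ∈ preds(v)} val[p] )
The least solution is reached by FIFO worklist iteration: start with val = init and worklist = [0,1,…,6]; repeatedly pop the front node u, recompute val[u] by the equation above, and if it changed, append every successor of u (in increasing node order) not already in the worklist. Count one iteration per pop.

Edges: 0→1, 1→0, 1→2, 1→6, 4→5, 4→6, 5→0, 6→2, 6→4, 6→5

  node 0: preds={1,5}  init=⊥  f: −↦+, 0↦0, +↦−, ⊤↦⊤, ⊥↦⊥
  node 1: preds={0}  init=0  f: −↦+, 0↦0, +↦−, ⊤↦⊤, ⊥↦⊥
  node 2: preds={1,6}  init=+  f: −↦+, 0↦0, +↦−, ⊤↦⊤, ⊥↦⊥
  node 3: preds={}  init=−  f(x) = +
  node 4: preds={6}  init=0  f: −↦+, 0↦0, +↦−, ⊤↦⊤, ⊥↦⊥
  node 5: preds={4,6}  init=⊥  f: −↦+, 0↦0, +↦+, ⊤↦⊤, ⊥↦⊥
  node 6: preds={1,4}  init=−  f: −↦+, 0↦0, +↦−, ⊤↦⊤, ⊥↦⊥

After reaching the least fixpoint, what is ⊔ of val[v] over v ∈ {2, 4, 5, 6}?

⊤

Worklist (15 pops):
  #1 pop 0: in=0 → 0 (was ⊥); enqueue []
  #2 pop 1: in=0 → 0 (no change)
  #3 pop 2: in=⊤ → ⊤ (was +); enqueue []
  #4 pop 3: in=⊥ → ⊤ (was −); enqueue []
  #5 pop 4: in=− → ⊤ (was 0); enqueue []
  #6 pop 5: in=⊤ → ⊤ (was ⊥); enqueue [0]
  #7 pop 6: in=⊤ → ⊤ (was −); enqueue [2,4,5]
  #8 pop 0: in=⊤ → ⊤ (was 0); enqueue [1]
  #9 pop 2: in=⊤ → ⊤ (no change)
  #10 pop 4: in=⊤ → ⊤ (no change)
  #11 pop 5: in=⊤ → ⊤ (no change)
  #12 pop 1: in=⊤ → ⊤ (was 0); enqueue [0,2,6]
  #13 pop 0: in=⊤ → ⊤ (no change)
  #14 pop 2: in=⊤ → ⊤ (no change)
  #15 pop 6: in=⊤ → ⊤ (no change)

Fixpoint:
  val[0] = ⊤
  val[1] = ⊤
  val[2] = ⊤
  val[3] = ⊤
  val[4] = ⊤
  val[5] = ⊤
  val[6] = ⊤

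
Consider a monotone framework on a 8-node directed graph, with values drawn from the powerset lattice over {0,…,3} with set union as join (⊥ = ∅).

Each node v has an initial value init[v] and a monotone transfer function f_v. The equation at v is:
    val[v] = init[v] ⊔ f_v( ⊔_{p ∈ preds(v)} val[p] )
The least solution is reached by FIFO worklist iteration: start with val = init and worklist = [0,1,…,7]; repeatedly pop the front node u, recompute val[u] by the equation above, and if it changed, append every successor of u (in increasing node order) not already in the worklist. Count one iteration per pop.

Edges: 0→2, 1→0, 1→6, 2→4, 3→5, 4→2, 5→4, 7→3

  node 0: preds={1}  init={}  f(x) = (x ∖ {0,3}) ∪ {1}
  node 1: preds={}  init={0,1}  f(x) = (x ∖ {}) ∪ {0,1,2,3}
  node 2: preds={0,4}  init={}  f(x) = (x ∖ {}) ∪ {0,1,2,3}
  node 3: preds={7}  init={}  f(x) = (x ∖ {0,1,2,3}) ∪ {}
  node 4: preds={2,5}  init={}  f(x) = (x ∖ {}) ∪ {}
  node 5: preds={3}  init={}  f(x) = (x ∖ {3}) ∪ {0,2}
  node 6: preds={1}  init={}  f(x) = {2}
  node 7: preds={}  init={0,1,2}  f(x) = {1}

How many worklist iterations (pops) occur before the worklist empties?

Worklist (11 pops):
  #1 pop 0: in={0,1} → {1} (was {}); enqueue []
  #2 pop 1: in={} → {0,1,2,3} (was {0,1}); enqueue [0]
  #3 pop 2: in={1} → {0,1,2,3} (was {}); enqueue []
  #4 pop 3: in={0,1,2} → {} (no change)
  #5 pop 4: in={0,1,2,3} → {0,1,2,3} (was {}); enqueue [2]
  #6 pop 5: in={} → {0,2} (was {}); enqueue [4]
  #7 pop 6: in={0,1,2,3} → {2} (was {}); enqueue []
  #8 pop 7: in={} → {0,1,2} (no change)
  #9 pop 0: in={0,1,2,3} → {1,2} (was {1}); enqueue []
  #10 pop 2: in={0,1,2,3} → {0,1,2,3} (no change)
  #11 pop 4: in={0,1,2,3} → {0,1,2,3} (no change)

Fixpoint:
  val[0] = {1,2}
  val[1] = {0,1,2,3}
  val[2] = {0,1,2,3}
  val[3] = {}
  val[4] = {0,1,2,3}
  val[5] = {0,2}
  val[6] = {2}
  val[7] = {0,1,2}

11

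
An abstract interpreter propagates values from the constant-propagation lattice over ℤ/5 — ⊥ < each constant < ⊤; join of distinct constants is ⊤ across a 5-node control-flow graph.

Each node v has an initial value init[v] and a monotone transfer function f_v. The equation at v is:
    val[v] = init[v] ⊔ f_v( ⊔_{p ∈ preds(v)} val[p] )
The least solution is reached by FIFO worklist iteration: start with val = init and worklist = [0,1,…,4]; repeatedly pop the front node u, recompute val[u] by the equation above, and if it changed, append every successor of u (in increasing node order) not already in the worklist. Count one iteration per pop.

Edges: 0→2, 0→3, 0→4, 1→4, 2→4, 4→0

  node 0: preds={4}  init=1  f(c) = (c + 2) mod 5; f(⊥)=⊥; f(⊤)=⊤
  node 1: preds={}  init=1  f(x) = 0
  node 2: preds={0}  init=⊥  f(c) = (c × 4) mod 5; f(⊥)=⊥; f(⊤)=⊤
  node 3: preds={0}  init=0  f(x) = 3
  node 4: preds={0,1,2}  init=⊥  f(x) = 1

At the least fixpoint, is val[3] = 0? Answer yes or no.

Trace (9 dequeues):
  [1] u=0 | in ⊥ | out 1 | ==
  [2] u=1 | in ⊥ | out ⊤ | prev 1 | push {}
  [3] u=2 | in 1 | out 4 | prev ⊥ | push {}
  [4] u=3 | in 1 | out ⊤ | prev 0 | push {}
  [5] u=4 | in ⊤ | out 1 | prev ⊥ | push {0}
  [6] u=0 | in 1 | out ⊤ | prev 1 | push {2,3,4}
  [7] u=2 | in ⊤ | out ⊤ | prev 4 | push {}
  [8] u=3 | in ⊤ | out ⊤ | ==
  [9] u=4 | in ⊤ | out 1 | ==

Converged values:
  [0] ⊤
  [1] ⊤
  [2] ⊤
  [3] ⊤
  [4] 1

no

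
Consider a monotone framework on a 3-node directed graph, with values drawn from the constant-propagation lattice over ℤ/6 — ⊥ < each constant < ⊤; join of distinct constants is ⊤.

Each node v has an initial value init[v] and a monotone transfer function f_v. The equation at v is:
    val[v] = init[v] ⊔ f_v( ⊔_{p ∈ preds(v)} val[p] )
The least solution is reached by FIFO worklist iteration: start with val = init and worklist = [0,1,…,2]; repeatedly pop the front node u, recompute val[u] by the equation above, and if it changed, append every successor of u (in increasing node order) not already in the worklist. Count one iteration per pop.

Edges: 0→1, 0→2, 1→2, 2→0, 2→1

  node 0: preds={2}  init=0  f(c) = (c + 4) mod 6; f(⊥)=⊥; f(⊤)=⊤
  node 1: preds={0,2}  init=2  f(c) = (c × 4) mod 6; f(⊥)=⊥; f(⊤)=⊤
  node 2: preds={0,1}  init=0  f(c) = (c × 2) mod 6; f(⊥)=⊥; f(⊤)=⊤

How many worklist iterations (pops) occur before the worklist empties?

Iteration log — 5 steps:
  step 1. node 0  ⊔preds=0  new=⊤  old=0  +wl: 
  step 2. node 1  ⊔preds=⊤  new=⊤  old=2  +wl: 
  step 3. node 2  ⊔preds=⊤  new=⊤  old=0  +wl: 0,1
  step 4. node 0  ⊔preds=⊤  new=⊤  stable
  step 5. node 1  ⊔preds=⊤  new=⊤  stable

Least fixpoint reached:
  node 0: ⊤
  node 1: ⊤
  node 2: ⊤

5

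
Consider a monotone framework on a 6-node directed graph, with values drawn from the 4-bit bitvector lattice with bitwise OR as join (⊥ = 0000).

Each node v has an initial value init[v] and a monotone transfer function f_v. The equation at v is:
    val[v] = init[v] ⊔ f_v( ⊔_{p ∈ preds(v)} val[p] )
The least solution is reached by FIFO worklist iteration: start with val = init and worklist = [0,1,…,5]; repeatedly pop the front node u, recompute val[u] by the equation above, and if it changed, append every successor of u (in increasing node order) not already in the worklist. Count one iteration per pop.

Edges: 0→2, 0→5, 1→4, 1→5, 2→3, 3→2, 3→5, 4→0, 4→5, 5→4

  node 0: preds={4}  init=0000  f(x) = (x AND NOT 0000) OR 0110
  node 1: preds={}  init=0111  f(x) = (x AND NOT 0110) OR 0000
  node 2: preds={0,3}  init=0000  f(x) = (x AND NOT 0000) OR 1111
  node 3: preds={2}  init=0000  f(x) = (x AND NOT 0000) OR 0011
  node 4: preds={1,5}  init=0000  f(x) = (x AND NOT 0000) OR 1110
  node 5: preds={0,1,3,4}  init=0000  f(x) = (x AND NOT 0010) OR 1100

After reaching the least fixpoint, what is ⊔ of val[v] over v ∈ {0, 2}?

Worklist (11 pops):
  #1 pop 0: in=0000 → 0110 (was 0000); enqueue []
  #2 pop 1: in=0000 → 0111 (no change)
  #3 pop 2: in=0110 → 1111 (was 0000); enqueue []
  #4 pop 3: in=1111 → 1111 (was 0000); enqueue [2]
  #5 pop 4: in=0111 → 1111 (was 0000); enqueue [0]
  #6 pop 5: in=1111 → 1101 (was 0000); enqueue [4]
  #7 pop 2: in=1111 → 1111 (no change)
  #8 pop 0: in=1111 → 1111 (was 0110); enqueue [2,5]
  #9 pop 4: in=1111 → 1111 (no change)
  #10 pop 2: in=1111 → 1111 (no change)
  #11 pop 5: in=1111 → 1101 (no change)

Fixpoint:
  val[0] = 1111
  val[1] = 0111
  val[2] = 1111
  val[3] = 1111
  val[4] = 1111
  val[5] = 1101

1111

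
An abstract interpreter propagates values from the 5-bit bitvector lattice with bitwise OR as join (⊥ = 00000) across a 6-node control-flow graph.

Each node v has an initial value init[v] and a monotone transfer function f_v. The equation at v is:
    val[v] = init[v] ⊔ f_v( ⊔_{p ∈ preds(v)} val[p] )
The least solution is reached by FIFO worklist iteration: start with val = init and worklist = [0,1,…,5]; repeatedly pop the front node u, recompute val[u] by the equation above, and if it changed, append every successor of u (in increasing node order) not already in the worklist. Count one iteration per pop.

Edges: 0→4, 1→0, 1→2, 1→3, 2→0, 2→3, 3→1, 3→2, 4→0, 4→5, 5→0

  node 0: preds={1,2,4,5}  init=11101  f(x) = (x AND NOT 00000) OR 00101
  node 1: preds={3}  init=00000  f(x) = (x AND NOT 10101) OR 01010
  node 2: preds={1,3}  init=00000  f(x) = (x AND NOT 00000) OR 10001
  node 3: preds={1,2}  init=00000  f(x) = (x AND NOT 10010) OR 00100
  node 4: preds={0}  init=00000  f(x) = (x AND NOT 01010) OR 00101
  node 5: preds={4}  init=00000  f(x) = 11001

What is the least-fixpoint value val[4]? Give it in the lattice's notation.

10101

Iteration log — 12 steps:
  step 1. node 0  ⊔preds=00000  new=11101  stable
  step 2. node 1  ⊔preds=00000  new=01010  old=00000  +wl: 0
  step 3. node 2  ⊔preds=01010  new=11011  old=00000  +wl: 
  step 4. node 3  ⊔preds=11011  new=01101  old=00000  +wl: 1,2
  step 5. node 4  ⊔preds=11101  new=10101  old=00000  +wl: 
  step 6. node 5  ⊔preds=10101  new=11001  old=00000  +wl: 
  step 7. node 0  ⊔preds=11111  new=11111  old=11101  +wl: 4
  step 8. node 1  ⊔preds=01101  new=01010  stable
  step 9. node 2  ⊔preds=01111  new=11111  old=11011  +wl: 0,3
  step 10. node 4  ⊔preds=11111  new=10101  stable
  step 11. node 0  ⊔preds=11111  new=11111  stable
  step 12. node 3  ⊔preds=11111  new=01101  stable

Least fixpoint reached:
  node 0: 11111
  node 1: 01010
  node 2: 11111
  node 3: 01101
  node 4: 10101
  node 5: 11001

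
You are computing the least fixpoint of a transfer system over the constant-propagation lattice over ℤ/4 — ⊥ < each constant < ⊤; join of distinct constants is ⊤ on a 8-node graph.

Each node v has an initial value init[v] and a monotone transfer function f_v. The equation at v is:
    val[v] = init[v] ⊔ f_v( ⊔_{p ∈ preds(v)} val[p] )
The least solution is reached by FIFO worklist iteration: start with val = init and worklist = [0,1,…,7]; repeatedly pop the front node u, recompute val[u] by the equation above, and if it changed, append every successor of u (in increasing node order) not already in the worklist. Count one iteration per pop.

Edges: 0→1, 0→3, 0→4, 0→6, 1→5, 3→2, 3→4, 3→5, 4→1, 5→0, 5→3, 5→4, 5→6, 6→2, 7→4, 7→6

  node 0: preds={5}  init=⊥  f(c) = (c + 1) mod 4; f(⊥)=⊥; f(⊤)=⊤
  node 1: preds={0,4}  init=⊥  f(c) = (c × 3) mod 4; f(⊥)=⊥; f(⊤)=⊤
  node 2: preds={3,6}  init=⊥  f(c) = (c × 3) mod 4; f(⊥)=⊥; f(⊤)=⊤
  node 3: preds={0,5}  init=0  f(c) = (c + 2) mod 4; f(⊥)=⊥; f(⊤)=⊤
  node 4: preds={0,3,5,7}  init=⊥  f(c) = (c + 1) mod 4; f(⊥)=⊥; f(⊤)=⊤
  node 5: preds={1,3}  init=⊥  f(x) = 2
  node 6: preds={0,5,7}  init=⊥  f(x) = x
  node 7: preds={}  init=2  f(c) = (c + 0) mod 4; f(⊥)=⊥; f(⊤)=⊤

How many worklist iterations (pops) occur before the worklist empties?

17

Worklist (17 pops):
  #1 pop 0: in=⊥ → ⊥ (no change)
  #2 pop 1: in=⊥ → ⊥ (no change)
  #3 pop 2: in=0 → 0 (was ⊥); enqueue []
  #4 pop 3: in=⊥ → 0 (no change)
  #5 pop 4: in=⊤ → ⊤ (was ⊥); enqueue [1]
  #6 pop 5: in=0 → 2 (was ⊥); enqueue [0,3,4]
  #7 pop 6: in=2 → 2 (was ⊥); enqueue [2]
  #8 pop 7: in=⊥ → 2 (no change)
  #9 pop 1: in=⊤ → ⊤ (was ⊥); enqueue [5]
  #10 pop 0: in=2 → 3 (was ⊥); enqueue [1,6]
  #11 pop 3: in=⊤ → ⊤ (was 0); enqueue []
  #12 pop 4: in=⊤ → ⊤ (no change)
  #13 pop 2: in=⊤ → ⊤ (was 0); enqueue []
  #14 pop 5: in=⊤ → 2 (no change)
  #15 pop 1: in=⊤ → ⊤ (no change)
  #16 pop 6: in=⊤ → ⊤ (was 2); enqueue [2]
  #17 pop 2: in=⊤ → ⊤ (no change)

Fixpoint:
  val[0] = 3
  val[1] = ⊤
  val[2] = ⊤
  val[3] = ⊤
  val[4] = ⊤
  val[5] = 2
  val[6] = ⊤
  val[7] = 2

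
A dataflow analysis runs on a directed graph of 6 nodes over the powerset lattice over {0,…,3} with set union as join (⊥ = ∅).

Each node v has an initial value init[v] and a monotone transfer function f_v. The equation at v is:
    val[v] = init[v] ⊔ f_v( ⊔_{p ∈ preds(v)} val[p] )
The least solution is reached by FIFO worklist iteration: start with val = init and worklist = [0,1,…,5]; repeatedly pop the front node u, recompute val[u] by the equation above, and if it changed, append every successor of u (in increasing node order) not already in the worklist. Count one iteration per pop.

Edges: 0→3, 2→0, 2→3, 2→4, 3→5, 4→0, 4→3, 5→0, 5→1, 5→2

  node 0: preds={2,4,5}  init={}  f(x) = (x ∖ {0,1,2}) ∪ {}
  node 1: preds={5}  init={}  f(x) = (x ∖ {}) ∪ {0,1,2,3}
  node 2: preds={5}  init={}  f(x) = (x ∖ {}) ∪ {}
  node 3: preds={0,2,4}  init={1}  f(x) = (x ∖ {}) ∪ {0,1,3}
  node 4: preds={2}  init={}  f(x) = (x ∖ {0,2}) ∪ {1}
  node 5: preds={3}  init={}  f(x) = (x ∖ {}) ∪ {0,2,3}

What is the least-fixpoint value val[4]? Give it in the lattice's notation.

{1,3}

Trace (16 dequeues):
  [1] u=0 | in {} | out {} | ==
  [2] u=1 | in {} | out {0,1,2,3} | prev {} | push {}
  [3] u=2 | in {} | out {} | ==
  [4] u=3 | in {} | out {0,1,3} | prev {1} | push {}
  [5] u=4 | in {} | out {1} | prev {} | push {0,3}
  [6] u=5 | in {0,1,3} | out {0,1,2,3} | prev {} | push {1,2}
  [7] u=0 | in {0,1,2,3} | out {3} | prev {} | push {}
  [8] u=3 | in {1,3} | out {0,1,3} | ==
  [9] u=1 | in {0,1,2,3} | out {0,1,2,3} | ==
  [10] u=2 | in {0,1,2,3} | out {0,1,2,3} | prev {} | push {0,3,4}
  [11] u=0 | in {0,1,2,3} | out {3} | ==
  [12] u=3 | in {0,1,2,3} | out {0,1,2,3} | prev {0,1,3} | push {5}
  [13] u=4 | in {0,1,2,3} | out {1,3} | prev {1} | push {0,3}
  [14] u=5 | in {0,1,2,3} | out {0,1,2,3} | ==
  [15] u=0 | in {0,1,2,3} | out {3} | ==
  [16] u=3 | in {0,1,2,3} | out {0,1,2,3} | ==

Converged values:
  [0] {3}
  [1] {0,1,2,3}
  [2] {0,1,2,3}
  [3] {0,1,2,3}
  [4] {1,3}
  [5] {0,1,2,3}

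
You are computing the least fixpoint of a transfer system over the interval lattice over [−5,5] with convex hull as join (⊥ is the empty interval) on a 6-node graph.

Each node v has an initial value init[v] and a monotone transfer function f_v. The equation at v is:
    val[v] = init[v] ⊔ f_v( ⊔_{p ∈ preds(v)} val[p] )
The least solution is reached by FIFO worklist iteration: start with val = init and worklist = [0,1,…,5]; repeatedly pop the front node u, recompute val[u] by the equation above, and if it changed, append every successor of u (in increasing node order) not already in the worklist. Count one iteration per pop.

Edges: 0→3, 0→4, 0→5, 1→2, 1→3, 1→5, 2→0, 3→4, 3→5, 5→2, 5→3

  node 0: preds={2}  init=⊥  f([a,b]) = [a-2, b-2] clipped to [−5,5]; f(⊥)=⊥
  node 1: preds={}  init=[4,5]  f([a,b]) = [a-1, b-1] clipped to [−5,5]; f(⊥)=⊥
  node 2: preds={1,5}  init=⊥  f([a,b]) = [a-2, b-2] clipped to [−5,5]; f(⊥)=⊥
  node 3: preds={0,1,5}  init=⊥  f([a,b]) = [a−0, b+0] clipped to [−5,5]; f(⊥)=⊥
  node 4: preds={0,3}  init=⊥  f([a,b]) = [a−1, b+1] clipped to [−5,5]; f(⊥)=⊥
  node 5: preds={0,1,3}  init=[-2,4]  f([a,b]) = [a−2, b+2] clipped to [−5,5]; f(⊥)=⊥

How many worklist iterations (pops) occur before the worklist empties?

14

Worklist (14 pops):
  #1 pop 0: in=⊥ → ⊥ (no change)
  #2 pop 1: in=⊥ → [4,5] (no change)
  #3 pop 2: in=[-2,5] → [-4,3] (was ⊥); enqueue [0]
  #4 pop 3: in=[-2,5] → [-2,5] (was ⊥); enqueue []
  #5 pop 4: in=[-2,5] → [-3,5] (was ⊥); enqueue []
  #6 pop 5: in=[-2,5] → [-4,5] (was [-2,4]); enqueue [2,3]
  #7 pop 0: in=[-4,3] → [-5,1] (was ⊥); enqueue [4,5]
  #8 pop 2: in=[-4,5] → [-5,3] (was [-4,3]); enqueue [0]
  #9 pop 3: in=[-5,5] → [-5,5] (was [-2,5]); enqueue []
  #10 pop 4: in=[-5,5] → [-5,5] (was [-3,5]); enqueue []
  #11 pop 5: in=[-5,5] → [-5,5] (was [-4,5]); enqueue [2,3]
  #12 pop 0: in=[-5,3] → [-5,1] (no change)
  #13 pop 2: in=[-5,5] → [-5,3] (no change)
  #14 pop 3: in=[-5,5] → [-5,5] (no change)

Fixpoint:
  val[0] = [-5,1]
  val[1] = [4,5]
  val[2] = [-5,3]
  val[3] = [-5,5]
  val[4] = [-5,5]
  val[5] = [-5,5]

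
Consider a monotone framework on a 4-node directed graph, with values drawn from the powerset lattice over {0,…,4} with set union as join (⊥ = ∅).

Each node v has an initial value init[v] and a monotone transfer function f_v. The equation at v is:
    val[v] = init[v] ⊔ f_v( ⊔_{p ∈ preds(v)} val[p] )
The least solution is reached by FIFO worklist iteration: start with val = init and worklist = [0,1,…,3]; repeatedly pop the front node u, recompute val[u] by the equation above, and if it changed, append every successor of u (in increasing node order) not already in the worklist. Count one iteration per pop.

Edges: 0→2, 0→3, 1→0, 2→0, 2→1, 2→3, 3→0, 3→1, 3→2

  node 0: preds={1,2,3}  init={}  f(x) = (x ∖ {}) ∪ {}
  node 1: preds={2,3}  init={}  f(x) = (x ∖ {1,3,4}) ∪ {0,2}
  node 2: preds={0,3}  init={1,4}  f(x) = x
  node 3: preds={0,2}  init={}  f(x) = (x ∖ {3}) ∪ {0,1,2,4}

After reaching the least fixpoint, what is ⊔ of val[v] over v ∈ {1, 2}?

{0,1,2,4}

Iteration log — 10 steps:
  step 1. node 0  ⊔preds={1,4}  new={1,4}  old={}  +wl: 
  step 2. node 1  ⊔preds={1,4}  new={0,2}  old={}  +wl: 0
  step 3. node 2  ⊔preds={1,4}  new={1,4}  stable
  step 4. node 3  ⊔preds={1,4}  new={0,1,2,4}  old={}  +wl: 1,2
  step 5. node 0  ⊔preds={0,1,2,4}  new={0,1,2,4}  old={1,4}  +wl: 3
  step 6. node 1  ⊔preds={0,1,2,4}  new={0,2}  stable
  step 7. node 2  ⊔preds={0,1,2,4}  new={0,1,2,4}  old={1,4}  +wl: 0,1
  step 8. node 3  ⊔preds={0,1,2,4}  new={0,1,2,4}  stable
  step 9. node 0  ⊔preds={0,1,2,4}  new={0,1,2,4}  stable
  step 10. node 1  ⊔preds={0,1,2,4}  new={0,2}  stable

Least fixpoint reached:
  node 0: {0,1,2,4}
  node 1: {0,2}
  node 2: {0,1,2,4}
  node 3: {0,1,2,4}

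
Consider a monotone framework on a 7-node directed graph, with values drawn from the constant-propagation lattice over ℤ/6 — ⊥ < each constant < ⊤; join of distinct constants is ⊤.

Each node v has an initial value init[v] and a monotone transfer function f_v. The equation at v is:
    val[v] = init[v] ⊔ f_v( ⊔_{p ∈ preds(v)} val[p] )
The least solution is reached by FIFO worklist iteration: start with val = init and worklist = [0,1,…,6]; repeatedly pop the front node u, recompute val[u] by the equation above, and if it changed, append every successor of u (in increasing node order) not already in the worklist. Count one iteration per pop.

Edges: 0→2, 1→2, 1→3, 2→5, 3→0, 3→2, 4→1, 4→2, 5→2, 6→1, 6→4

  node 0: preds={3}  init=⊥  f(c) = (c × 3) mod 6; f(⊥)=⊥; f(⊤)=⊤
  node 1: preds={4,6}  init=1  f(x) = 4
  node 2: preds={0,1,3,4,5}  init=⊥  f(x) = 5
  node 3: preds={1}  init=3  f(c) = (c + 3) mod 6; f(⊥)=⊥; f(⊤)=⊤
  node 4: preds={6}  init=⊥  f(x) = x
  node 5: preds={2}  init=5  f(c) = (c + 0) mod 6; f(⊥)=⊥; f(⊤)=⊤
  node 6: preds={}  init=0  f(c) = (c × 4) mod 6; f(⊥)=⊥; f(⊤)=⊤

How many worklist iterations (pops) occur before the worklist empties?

10

Trace (10 dequeues):
  [1] u=0 | in 3 | out 3 | prev ⊥ | push {}
  [2] u=1 | in 0 | out ⊤ | prev 1 | push {}
  [3] u=2 | in ⊤ | out 5 | prev ⊥ | push {}
  [4] u=3 | in ⊤ | out ⊤ | prev 3 | push {0,2}
  [5] u=4 | in 0 | out 0 | prev ⊥ | push {1}
  [6] u=5 | in 5 | out 5 | ==
  [7] u=6 | in ⊥ | out 0 | ==
  [8] u=0 | in ⊤ | out ⊤ | prev 3 | push {}
  [9] u=2 | in ⊤ | out 5 | ==
  [10] u=1 | in 0 | out ⊤ | ==

Converged values:
  [0] ⊤
  [1] ⊤
  [2] 5
  [3] ⊤
  [4] 0
  [5] 5
  [6] 0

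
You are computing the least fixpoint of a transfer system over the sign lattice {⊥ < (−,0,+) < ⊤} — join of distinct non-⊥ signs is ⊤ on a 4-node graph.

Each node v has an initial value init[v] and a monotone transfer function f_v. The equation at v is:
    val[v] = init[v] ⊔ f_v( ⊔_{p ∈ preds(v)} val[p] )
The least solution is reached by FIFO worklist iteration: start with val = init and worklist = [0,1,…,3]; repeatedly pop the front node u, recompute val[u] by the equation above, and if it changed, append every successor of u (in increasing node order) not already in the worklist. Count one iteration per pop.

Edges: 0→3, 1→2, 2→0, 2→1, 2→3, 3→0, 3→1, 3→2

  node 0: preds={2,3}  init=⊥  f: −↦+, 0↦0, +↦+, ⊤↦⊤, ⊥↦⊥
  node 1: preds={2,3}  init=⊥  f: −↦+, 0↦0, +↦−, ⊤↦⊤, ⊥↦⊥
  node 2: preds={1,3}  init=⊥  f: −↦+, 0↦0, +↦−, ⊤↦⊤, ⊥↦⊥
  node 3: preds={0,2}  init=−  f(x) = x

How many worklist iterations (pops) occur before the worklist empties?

Worklist (8 pops):
  #1 pop 0: in=− → + (was ⊥); enqueue []
  #2 pop 1: in=− → + (was ⊥); enqueue []
  #3 pop 2: in=⊤ → ⊤ (was ⊥); enqueue [0,1]
  #4 pop 3: in=⊤ → ⊤ (was −); enqueue [2]
  #5 pop 0: in=⊤ → ⊤ (was +); enqueue [3]
  #6 pop 1: in=⊤ → ⊤ (was +); enqueue []
  #7 pop 2: in=⊤ → ⊤ (no change)
  #8 pop 3: in=⊤ → ⊤ (no change)

Fixpoint:
  val[0] = ⊤
  val[1] = ⊤
  val[2] = ⊤
  val[3] = ⊤

8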